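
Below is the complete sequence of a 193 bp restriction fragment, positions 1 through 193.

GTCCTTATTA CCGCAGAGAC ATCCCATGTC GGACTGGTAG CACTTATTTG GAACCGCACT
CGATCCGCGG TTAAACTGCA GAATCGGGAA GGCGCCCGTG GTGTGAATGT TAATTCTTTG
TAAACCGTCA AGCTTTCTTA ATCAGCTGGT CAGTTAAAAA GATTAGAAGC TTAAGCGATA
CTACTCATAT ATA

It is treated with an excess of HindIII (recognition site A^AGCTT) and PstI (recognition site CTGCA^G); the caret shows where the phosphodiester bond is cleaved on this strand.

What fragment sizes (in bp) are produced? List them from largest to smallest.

80, 50, 37, 26 bp

HindIII sites (AAGCTT) start at positions 130, 167.
HindIII cuts after the first base of each site, so after positions 130, 167.
The PstI site (CTGCAG) starts at position 76.
PstI cuts after base 5 of each site (before the last base), so after position 80.
Combined cut positions: 80, 130, 167.
Linear molecule, 3 cuts → 4 fragments:
  1–80 → 80 bp
  81–130 → 50 bp
  131–167 → 37 bp
  168–193 → 26 bp
Sorted largest to smallest: 80, 50, 37, 26 bp.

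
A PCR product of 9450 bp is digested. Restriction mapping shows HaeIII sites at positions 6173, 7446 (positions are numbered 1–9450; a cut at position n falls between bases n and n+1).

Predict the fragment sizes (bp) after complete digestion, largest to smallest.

Linear molecule, 2 cuts → 3 fragments:
  6173 − 0 = 6173 bp
  7446 − 6173 = 1273 bp
  9450 − 7446 = 2004 bp
Sorted largest to smallest: 6173, 2004, 1273 bp.

6173, 2004, 1273 bp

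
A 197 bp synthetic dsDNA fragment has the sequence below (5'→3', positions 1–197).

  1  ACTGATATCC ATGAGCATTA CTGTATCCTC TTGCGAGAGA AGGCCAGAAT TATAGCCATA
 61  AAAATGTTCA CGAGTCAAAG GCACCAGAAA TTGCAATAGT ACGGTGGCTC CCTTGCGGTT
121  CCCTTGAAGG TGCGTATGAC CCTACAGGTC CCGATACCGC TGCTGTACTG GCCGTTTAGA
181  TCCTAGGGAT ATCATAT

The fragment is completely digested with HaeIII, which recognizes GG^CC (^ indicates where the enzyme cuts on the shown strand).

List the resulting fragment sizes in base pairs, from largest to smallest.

128, 43, 26 bp

HaeIII sites (GGCC) start at positions 42, 170.
HaeIII cuts after base 2 of each site, so after positions 43, 171.
Linear molecule, 2 cuts → 3 fragments:
  1–43 → 43 bp
  44–171 → 128 bp
  172–197 → 26 bp
Sorted largest to smallest: 128, 43, 26 bp.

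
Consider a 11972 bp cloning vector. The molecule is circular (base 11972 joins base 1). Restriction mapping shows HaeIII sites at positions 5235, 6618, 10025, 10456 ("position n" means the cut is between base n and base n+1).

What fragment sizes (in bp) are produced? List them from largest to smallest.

Circular molecule, 4 cuts → 4 fragments:
  6618 − 5235 = 1383 bp
  10025 − 6618 = 3407 bp
  10456 − 10025 = 431 bp
  wrap: 11972 − 10456 + 5235 = 6751 bp
Sorted largest to smallest: 6751, 3407, 1383, 431 bp.

6751, 3407, 1383, 431 bp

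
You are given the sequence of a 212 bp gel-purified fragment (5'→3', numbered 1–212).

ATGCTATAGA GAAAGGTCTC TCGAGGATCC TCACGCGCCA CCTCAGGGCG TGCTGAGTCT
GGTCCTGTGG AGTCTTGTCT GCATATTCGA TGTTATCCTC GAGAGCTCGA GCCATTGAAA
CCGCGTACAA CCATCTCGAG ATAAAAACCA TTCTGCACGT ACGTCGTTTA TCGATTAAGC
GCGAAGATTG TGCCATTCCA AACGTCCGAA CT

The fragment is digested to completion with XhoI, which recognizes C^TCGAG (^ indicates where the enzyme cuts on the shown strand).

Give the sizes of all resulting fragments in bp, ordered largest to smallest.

XhoI sites (CTCGAG) start at positions 20, 98, 106, 135.
XhoI cuts after the first base of each site, so after positions 20, 98, 106, 135.
Linear molecule, 4 cuts → 5 fragments:
  1–20 → 20 bp
  21–98 → 78 bp
  99–106 → 8 bp
  107–135 → 29 bp
  136–212 → 77 bp
Sorted largest to smallest: 78, 77, 29, 20, 8 bp.

78, 77, 29, 20, 8 bp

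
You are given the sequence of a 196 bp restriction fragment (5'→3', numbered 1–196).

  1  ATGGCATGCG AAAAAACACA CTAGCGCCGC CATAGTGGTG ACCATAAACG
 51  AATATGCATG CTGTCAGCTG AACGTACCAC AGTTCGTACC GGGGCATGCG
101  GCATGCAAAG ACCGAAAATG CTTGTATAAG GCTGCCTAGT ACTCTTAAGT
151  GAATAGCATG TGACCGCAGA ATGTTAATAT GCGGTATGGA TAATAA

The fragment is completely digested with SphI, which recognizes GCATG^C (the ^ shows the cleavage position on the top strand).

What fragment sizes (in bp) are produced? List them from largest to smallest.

SphI sites (GCATGC) start at positions 4, 56, 94, 101.
SphI cuts after base 5 of each site (before the last base), so after positions 8, 60, 98, 105.
Linear molecule, 4 cuts → 5 fragments:
  1–8 → 8 bp
  9–60 → 52 bp
  61–98 → 38 bp
  99–105 → 7 bp
  106–196 → 91 bp
Sorted largest to smallest: 91, 52, 38, 8, 7 bp.

91, 52, 38, 8, 7 bp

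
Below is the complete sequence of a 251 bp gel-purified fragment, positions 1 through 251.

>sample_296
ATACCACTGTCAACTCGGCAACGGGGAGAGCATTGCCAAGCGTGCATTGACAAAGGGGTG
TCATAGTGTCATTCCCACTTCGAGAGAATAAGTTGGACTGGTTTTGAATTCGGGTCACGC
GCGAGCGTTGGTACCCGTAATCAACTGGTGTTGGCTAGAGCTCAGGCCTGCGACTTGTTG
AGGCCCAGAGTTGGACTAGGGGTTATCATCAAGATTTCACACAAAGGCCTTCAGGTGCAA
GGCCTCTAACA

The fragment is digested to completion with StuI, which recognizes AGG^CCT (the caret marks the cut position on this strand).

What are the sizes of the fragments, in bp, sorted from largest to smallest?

StuI sites (AGGCCT) start at positions 164, 225, 240.
StuI cuts after base 3 of each site, so after positions 166, 227, 242.
Linear molecule, 3 cuts → 4 fragments:
  1–166 → 166 bp
  167–227 → 61 bp
  228–242 → 15 bp
  243–251 → 9 bp
Sorted largest to smallest: 166, 61, 15, 9 bp.

166, 61, 15, 9 bp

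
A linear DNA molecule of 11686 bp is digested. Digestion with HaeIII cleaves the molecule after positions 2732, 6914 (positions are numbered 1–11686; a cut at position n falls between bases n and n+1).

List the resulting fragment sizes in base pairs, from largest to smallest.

Linear molecule, 2 cuts → 3 fragments:
  2732 − 0 = 2732 bp
  6914 − 2732 = 4182 bp
  11686 − 6914 = 4772 bp
Sorted largest to smallest: 4772, 4182, 2732 bp.

4772, 4182, 2732 bp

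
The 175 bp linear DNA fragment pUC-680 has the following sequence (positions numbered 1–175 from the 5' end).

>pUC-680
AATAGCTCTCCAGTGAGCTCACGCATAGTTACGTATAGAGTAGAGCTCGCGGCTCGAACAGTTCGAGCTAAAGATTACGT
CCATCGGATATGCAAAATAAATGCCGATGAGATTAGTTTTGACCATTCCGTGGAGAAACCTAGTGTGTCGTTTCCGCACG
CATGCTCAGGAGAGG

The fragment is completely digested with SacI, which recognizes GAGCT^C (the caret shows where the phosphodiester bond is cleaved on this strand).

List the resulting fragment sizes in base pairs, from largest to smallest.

SacI sites (GAGCTC) start at positions 15, 43.
SacI cuts after base 5 of each site (before the last base), so after positions 19, 47.
Linear molecule, 2 cuts → 3 fragments:
  1–19 → 19 bp
  20–47 → 28 bp
  48–175 → 128 bp
Sorted largest to smallest: 128, 28, 19 bp.

128, 28, 19 bp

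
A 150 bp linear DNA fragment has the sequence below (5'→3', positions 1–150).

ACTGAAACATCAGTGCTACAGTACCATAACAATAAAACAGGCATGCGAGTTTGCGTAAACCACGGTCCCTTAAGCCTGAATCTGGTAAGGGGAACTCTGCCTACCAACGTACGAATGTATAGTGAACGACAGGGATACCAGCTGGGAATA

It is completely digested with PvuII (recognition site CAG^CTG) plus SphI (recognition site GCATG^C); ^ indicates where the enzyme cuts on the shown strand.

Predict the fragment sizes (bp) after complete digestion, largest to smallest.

The PvuII site (CAGCTG) starts at position 139.
PvuII cuts after base 3 of each site, so after position 141.
The SphI site (GCATGC) starts at position 41.
SphI cuts after base 5 of each site (before the last base), so after position 45.
Combined cut positions: 45, 141.
Linear molecule, 2 cuts → 3 fragments:
  1–45 → 45 bp
  46–141 → 96 bp
  142–150 → 9 bp
Sorted largest to smallest: 96, 45, 9 bp.

96, 45, 9 bp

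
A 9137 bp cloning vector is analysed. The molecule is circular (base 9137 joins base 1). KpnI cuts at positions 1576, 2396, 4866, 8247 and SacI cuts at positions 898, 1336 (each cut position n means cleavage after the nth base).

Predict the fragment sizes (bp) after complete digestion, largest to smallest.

Combined cut positions (sorted): 898, 1336, 1576, 2396, 4866, 8247.
Circular molecule, 6 cuts → 6 fragments:
  1336 − 898 = 438 bp
  1576 − 1336 = 240 bp
  2396 − 1576 = 820 bp
  4866 − 2396 = 2470 bp
  8247 − 4866 = 3381 bp
  wrap: 9137 − 8247 + 898 = 1788 bp
Sorted largest to smallest: 3381, 2470, 1788, 820, 438, 240 bp.

3381, 2470, 1788, 820, 438, 240 bp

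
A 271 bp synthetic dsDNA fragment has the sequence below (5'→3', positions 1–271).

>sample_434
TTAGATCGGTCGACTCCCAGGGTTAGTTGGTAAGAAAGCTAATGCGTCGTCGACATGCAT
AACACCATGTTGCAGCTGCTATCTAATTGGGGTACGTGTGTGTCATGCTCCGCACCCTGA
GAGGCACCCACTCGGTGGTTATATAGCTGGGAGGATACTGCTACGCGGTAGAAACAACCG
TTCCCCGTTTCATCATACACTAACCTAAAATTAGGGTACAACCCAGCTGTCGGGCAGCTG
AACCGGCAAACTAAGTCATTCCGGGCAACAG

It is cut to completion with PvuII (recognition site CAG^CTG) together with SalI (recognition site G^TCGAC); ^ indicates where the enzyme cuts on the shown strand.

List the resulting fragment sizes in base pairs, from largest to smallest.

151, 40, 34, 26, 11, 9 bp

PvuII sites (CAGCTG) start at positions 73, 224, 235.
PvuII cuts after base 3 of each site, so after positions 75, 226, 237.
SalI sites (GTCGAC) start at positions 9, 49.
SalI cuts after the first base of each site, so after positions 9, 49.
Combined cut positions: 9, 49, 75, 226, 237.
Linear molecule, 5 cuts → 6 fragments:
  1–9 → 9 bp
  10–49 → 40 bp
  50–75 → 26 bp
  76–226 → 151 bp
  227–237 → 11 bp
  238–271 → 34 bp
Sorted largest to smallest: 151, 40, 34, 26, 11, 9 bp.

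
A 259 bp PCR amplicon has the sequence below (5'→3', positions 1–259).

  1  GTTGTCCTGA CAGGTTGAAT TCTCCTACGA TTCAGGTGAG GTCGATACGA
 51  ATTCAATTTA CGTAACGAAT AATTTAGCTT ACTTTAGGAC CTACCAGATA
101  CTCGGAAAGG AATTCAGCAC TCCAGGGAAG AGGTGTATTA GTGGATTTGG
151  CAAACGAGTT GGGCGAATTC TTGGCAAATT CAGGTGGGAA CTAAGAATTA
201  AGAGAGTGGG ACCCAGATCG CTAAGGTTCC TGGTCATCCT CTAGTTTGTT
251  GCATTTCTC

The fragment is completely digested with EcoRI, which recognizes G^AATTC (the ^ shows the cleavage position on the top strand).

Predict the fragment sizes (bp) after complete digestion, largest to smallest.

EcoRI sites (GAATTC) start at positions 17, 49, 110, 165.
EcoRI cuts after the first base of each site, so after positions 17, 49, 110, 165.
Linear molecule, 4 cuts → 5 fragments:
  1–17 → 17 bp
  18–49 → 32 bp
  50–110 → 61 bp
  111–165 → 55 bp
  166–259 → 94 bp
Sorted largest to smallest: 94, 61, 55, 32, 17 bp.

94, 61, 55, 32, 17 bp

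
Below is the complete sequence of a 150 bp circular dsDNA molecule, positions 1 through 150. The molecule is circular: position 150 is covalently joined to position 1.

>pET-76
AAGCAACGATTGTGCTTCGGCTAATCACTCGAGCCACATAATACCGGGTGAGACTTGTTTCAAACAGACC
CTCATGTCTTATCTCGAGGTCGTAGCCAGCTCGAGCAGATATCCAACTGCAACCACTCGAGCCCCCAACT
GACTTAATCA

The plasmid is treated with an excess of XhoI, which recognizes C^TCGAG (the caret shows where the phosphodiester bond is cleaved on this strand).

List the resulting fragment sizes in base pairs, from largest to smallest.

55, 52, 26, 17 bp

XhoI sites (CTCGAG) start at positions 28, 83, 100, 126.
XhoI cuts after the first base of each site, so after positions 28, 83, 100, 126.
Circular molecule, 4 cuts → 4 fragments:
  29–83 → 55 bp
  84–100 → 17 bp
  101–126 → 26 bp
  127–150 then 1–28 → 24 + 28 = 52 bp
Sorted largest to smallest: 55, 52, 26, 17 bp.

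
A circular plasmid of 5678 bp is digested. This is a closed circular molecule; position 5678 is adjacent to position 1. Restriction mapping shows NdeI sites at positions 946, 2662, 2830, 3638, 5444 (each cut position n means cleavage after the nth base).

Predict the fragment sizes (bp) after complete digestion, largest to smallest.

1806, 1716, 1180, 808, 168 bp

Circular molecule, 5 cuts → 5 fragments:
  2662 − 946 = 1716 bp
  2830 − 2662 = 168 bp
  3638 − 2830 = 808 bp
  5444 − 3638 = 1806 bp
  wrap: 5678 − 5444 + 946 = 1180 bp
Sorted largest to smallest: 1806, 1716, 1180, 808, 168 bp.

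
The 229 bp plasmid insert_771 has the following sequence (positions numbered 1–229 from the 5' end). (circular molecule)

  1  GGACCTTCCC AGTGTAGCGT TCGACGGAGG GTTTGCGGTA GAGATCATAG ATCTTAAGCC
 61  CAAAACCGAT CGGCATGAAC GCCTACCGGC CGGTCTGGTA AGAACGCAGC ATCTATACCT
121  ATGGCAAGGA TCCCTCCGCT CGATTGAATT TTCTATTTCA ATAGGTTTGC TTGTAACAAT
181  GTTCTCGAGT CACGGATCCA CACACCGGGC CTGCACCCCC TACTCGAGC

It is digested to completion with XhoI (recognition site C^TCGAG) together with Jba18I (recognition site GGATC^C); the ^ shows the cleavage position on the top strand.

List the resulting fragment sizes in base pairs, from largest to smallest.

XhoI sites (CTCGAG) start at positions 184, 223.
XhoI cuts after the first base of each site, so after positions 184, 223.
Jba18I sites (GGATCC) start at positions 128, 194.
Jba18I cuts after base 5 of each site (before the last base), so after positions 132, 198.
Combined cut positions: 132, 184, 198, 223.
Circular molecule, 4 cuts → 4 fragments:
  133–184 → 52 bp
  185–198 → 14 bp
  199–223 → 25 bp
  224–229 then 1–132 → 6 + 132 = 138 bp
Sorted largest to smallest: 138, 52, 25, 14 bp.

138, 52, 25, 14 bp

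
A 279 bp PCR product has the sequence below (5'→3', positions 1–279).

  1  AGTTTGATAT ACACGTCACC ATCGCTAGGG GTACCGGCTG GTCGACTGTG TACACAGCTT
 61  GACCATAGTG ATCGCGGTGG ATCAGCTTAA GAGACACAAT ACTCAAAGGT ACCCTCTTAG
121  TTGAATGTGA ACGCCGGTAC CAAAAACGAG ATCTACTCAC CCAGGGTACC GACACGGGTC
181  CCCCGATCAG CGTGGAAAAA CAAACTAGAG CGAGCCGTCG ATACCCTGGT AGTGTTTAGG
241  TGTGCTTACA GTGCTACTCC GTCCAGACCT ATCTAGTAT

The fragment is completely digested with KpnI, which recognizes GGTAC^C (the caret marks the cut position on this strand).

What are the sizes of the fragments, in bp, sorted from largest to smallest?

KpnI sites (GGTACC) start at positions 30, 108, 136, 165.
KpnI cuts after base 5 of each site (before the last base), so after positions 34, 112, 140, 169.
Linear molecule, 4 cuts → 5 fragments:
  1–34 → 34 bp
  35–112 → 78 bp
  113–140 → 28 bp
  141–169 → 29 bp
  170–279 → 110 bp
Sorted largest to smallest: 110, 78, 34, 29, 28 bp.

110, 78, 34, 29, 28 bp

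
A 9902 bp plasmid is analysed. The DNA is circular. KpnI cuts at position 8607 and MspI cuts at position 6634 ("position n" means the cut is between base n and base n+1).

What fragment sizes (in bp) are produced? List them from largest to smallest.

7929, 1973 bp

Combined cut positions (sorted): 6634, 8607.
Circular molecule, 2 cuts → 2 fragments:
  8607 − 6634 = 1973 bp
  wrap: 9902 − 8607 + 6634 = 7929 bp
Sorted largest to smallest: 7929, 1973 bp.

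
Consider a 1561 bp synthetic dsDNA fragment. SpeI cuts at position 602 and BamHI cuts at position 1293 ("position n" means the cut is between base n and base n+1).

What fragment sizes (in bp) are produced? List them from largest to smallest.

Combined cut positions (sorted): 602, 1293.
Linear molecule, 2 cuts → 3 fragments:
  602 − 0 = 602 bp
  1293 − 602 = 691 bp
  1561 − 1293 = 268 bp
Sorted largest to smallest: 691, 602, 268 bp.

691, 602, 268 bp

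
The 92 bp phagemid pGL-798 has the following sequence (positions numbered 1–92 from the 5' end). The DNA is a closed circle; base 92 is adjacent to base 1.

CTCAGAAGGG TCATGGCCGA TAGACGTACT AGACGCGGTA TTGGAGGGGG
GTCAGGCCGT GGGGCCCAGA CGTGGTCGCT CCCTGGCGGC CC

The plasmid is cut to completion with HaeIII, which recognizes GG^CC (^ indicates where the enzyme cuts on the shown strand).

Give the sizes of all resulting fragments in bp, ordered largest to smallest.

40, 25, 19, 8 bp

HaeIII sites (GGCC) start at positions 15, 55, 63, 88.
HaeIII cuts after base 2 of each site, so after positions 16, 56, 64, 89.
Circular molecule, 4 cuts → 4 fragments:
  17–56 → 40 bp
  57–64 → 8 bp
  65–89 → 25 bp
  90–92 then 1–16 → 3 + 16 = 19 bp
Sorted largest to smallest: 40, 25, 19, 8 bp.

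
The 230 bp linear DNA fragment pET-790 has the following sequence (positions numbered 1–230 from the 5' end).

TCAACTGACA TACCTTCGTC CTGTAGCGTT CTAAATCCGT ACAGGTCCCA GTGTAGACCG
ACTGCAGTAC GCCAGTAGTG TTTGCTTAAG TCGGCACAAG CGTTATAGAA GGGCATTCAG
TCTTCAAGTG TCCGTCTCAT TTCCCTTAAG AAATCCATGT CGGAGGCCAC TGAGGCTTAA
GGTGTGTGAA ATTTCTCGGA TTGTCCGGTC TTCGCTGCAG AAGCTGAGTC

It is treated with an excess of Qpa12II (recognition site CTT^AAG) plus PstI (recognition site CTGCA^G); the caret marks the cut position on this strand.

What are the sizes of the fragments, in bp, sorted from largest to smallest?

Qpa12II sites (CTTAAG) start at positions 85, 145, 176.
Qpa12II cuts after base 3 of each site, so after positions 87, 147, 178.
PstI sites (CTGCAG) start at positions 62, 215.
PstI cuts after base 5 of each site (before the last base), so after positions 66, 219.
Combined cut positions: 66, 87, 147, 178, 219.
Linear molecule, 5 cuts → 6 fragments:
  1–66 → 66 bp
  67–87 → 21 bp
  88–147 → 60 bp
  148–178 → 31 bp
  179–219 → 41 bp
  220–230 → 11 bp
Sorted largest to smallest: 66, 60, 41, 31, 21, 11 bp.

66, 60, 41, 31, 21, 11 bp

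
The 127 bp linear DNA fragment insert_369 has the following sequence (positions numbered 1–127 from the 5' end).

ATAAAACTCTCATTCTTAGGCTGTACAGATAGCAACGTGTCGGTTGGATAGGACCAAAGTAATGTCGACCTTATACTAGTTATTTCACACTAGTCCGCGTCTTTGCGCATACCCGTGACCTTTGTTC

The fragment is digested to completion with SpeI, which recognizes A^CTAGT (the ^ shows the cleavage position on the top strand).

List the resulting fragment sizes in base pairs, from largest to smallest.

75, 38, 14 bp

SpeI sites (ACTAGT) start at positions 75, 89.
SpeI cuts after the first base of each site, so after positions 75, 89.
Linear molecule, 2 cuts → 3 fragments:
  1–75 → 75 bp
  76–89 → 14 bp
  90–127 → 38 bp
Sorted largest to smallest: 75, 38, 14 bp.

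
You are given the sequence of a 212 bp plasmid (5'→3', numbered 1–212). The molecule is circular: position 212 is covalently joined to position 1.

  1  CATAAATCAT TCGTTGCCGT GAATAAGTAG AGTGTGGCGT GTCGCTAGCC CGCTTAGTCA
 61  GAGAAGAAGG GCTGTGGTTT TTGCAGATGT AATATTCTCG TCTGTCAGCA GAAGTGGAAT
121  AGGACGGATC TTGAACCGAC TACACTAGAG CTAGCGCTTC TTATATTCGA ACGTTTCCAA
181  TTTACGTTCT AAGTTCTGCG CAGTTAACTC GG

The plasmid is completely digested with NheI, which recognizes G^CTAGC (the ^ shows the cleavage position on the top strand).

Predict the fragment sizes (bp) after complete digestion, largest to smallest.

NheI sites (GCTAGC) start at positions 44, 150.
NheI cuts after the first base of each site, so after positions 44, 150.
Circular molecule, 2 cuts → 2 fragments:
  45–150 → 106 bp
  151–212 then 1–44 → 62 + 44 = 106 bp
Sorted largest to smallest: 106, 106 bp.

106, 106 bp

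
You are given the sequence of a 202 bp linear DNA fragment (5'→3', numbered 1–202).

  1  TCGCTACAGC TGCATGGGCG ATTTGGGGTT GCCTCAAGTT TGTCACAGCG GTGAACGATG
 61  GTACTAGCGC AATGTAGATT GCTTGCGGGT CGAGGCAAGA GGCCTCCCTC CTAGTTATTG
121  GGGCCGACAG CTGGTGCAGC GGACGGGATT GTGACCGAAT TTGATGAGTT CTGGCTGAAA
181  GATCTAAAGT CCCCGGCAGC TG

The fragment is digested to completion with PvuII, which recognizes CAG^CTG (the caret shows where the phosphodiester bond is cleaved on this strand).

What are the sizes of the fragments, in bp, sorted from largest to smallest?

PvuII sites (CAGCTG) start at positions 7, 128, 197.
PvuII cuts after base 3 of each site, so after positions 9, 130, 199.
Linear molecule, 3 cuts → 4 fragments:
  1–9 → 9 bp
  10–130 → 121 bp
  131–199 → 69 bp
  200–202 → 3 bp
Sorted largest to smallest: 121, 69, 9, 3 bp.

121, 69, 9, 3 bp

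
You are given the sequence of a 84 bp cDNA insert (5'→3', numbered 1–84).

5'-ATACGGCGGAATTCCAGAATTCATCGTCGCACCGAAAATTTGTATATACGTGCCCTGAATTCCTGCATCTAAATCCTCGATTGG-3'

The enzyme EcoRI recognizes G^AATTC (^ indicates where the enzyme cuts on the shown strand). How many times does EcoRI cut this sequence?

3

GAATTC occurs starting at positions 9, 17, 57.
EcoRI cuts at 3 sites.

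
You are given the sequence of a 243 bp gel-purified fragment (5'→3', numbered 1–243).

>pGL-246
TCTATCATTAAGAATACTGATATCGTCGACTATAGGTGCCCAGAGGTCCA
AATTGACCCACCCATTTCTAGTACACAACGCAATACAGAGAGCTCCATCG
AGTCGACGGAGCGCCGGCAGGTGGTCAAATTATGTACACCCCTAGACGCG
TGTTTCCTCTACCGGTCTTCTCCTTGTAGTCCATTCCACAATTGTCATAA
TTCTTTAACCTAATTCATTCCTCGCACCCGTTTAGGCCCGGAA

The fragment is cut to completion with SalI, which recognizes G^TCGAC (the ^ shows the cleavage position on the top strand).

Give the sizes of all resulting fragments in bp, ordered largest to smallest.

SalI sites (GTCGAC) start at positions 25, 102.
SalI cuts after the first base of each site, so after positions 25, 102.
Linear molecule, 2 cuts → 3 fragments:
  1–25 → 25 bp
  26–102 → 77 bp
  103–243 → 141 bp
Sorted largest to smallest: 141, 77, 25 bp.

141, 77, 25 bp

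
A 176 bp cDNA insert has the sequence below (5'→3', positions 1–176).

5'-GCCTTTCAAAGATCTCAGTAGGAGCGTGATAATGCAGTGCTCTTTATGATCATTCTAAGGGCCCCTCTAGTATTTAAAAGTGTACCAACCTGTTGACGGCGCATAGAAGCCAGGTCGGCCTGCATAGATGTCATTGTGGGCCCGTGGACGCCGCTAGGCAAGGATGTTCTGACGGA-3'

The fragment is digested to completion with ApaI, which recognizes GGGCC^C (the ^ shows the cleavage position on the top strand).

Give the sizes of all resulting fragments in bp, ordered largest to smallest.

79, 63, 34 bp

ApaI sites (GGGCCC) start at positions 59, 138.
ApaI cuts after base 5 of each site (before the last base), so after positions 63, 142.
Linear molecule, 2 cuts → 3 fragments:
  1–63 → 63 bp
  64–142 → 79 bp
  143–176 → 34 bp
Sorted largest to smallest: 79, 63, 34 bp.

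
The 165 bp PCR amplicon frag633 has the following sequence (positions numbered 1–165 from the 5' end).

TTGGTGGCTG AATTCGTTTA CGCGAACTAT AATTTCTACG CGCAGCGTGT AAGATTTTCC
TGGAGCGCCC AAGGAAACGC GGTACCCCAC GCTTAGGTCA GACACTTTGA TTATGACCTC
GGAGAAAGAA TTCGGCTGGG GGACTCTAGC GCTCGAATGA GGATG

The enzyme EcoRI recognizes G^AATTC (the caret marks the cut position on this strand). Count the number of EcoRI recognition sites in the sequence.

GAATTC occurs starting at positions 10, 128.
EcoRI cuts at 2 sites.

2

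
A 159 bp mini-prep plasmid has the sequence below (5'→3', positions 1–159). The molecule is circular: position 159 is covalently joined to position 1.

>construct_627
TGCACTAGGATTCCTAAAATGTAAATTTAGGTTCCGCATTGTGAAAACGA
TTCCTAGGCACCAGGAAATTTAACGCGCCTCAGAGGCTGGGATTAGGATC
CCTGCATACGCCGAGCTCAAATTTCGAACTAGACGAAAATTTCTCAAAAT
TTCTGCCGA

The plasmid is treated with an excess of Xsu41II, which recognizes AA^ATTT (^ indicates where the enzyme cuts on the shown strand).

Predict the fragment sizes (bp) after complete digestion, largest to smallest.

Xsu41II sites (AAATTT) start at positions 23, 66, 119, 137, 147.
Xsu41II cuts after base 2 of each site, so after positions 24, 67, 120, 138, 148.
Circular molecule, 5 cuts → 5 fragments:
  25–67 → 43 bp
  68–120 → 53 bp
  121–138 → 18 bp
  139–148 → 10 bp
  149–159 then 1–24 → 11 + 24 = 35 bp
Sorted largest to smallest: 53, 43, 35, 18, 10 bp.

53, 43, 35, 18, 10 bp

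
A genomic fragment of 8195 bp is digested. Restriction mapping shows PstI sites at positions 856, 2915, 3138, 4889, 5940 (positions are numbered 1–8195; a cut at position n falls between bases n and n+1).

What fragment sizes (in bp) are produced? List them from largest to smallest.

2255, 2059, 1751, 1051, 856, 223 bp

Linear molecule, 5 cuts → 6 fragments:
  856 − 0 = 856 bp
  2915 − 856 = 2059 bp
  3138 − 2915 = 223 bp
  4889 − 3138 = 1751 bp
  5940 − 4889 = 1051 bp
  8195 − 5940 = 2255 bp
Sorted largest to smallest: 2255, 2059, 1751, 1051, 856, 223 bp.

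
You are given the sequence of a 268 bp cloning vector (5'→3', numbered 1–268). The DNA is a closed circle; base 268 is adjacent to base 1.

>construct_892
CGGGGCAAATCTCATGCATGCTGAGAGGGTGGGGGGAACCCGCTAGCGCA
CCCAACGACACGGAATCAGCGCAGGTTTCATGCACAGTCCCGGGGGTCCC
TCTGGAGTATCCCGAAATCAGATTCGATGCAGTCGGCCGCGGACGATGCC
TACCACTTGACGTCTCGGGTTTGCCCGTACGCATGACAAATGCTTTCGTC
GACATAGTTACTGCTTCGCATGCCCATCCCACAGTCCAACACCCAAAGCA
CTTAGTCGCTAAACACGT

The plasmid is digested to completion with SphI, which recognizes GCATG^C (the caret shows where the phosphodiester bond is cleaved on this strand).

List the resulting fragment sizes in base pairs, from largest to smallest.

202, 66 bp

SphI sites (GCATGC) start at positions 16, 218.
SphI cuts after base 5 of each site (before the last base), so after positions 20, 222.
Circular molecule, 2 cuts → 2 fragments:
  21–222 → 202 bp
  223–268 then 1–20 → 46 + 20 = 66 bp
Sorted largest to smallest: 202, 66 bp.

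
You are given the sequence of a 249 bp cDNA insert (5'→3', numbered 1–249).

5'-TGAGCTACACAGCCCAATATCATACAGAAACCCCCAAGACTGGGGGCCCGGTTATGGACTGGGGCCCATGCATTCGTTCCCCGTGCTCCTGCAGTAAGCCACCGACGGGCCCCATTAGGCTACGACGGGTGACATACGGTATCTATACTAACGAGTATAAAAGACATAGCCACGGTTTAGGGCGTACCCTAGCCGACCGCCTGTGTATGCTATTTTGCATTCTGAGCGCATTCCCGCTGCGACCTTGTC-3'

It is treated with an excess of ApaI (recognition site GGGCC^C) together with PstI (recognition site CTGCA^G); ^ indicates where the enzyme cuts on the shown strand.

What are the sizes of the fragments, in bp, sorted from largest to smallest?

138, 48, 27, 18, 18 bp

ApaI sites (GGGCCC) start at positions 44, 62, 107.
ApaI cuts after base 5 of each site (before the last base), so after positions 48, 66, 111.
The PstI site (CTGCAG) starts at position 89.
PstI cuts after base 5 of each site (before the last base), so after position 93.
Combined cut positions: 48, 66, 93, 111.
Linear molecule, 4 cuts → 5 fragments:
  1–48 → 48 bp
  49–66 → 18 bp
  67–93 → 27 bp
  94–111 → 18 bp
  112–249 → 138 bp
Sorted largest to smallest: 138, 48, 27, 18, 18 bp.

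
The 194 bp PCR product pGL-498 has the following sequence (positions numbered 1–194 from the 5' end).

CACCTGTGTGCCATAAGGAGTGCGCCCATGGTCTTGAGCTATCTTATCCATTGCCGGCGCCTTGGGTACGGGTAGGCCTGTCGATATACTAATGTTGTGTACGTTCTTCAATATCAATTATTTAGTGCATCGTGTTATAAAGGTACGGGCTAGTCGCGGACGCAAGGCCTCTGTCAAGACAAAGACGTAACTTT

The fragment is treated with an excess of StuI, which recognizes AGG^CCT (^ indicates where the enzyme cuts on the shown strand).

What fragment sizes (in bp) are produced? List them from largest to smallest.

StuI sites (AGGCCT) start at positions 74, 165.
StuI cuts after base 3 of each site, so after positions 76, 167.
Linear molecule, 2 cuts → 3 fragments:
  1–76 → 76 bp
  77–167 → 91 bp
  168–194 → 27 bp
Sorted largest to smallest: 91, 76, 27 bp.

91, 76, 27 bp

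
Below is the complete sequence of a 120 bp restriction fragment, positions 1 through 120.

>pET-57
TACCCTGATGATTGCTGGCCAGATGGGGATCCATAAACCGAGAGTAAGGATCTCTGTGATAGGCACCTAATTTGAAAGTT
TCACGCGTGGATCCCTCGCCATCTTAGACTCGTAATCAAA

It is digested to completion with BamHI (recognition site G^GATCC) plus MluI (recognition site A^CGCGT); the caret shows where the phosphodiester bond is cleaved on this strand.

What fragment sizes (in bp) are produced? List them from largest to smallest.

56, 31, 27, 6 bp

BamHI sites (GGATCC) start at positions 27, 89.
BamHI cuts after the first base of each site, so after positions 27, 89.
The MluI site (ACGCGT) starts at position 83.
MluI cuts after the first base of each site, so after position 83.
Combined cut positions: 27, 83, 89.
Linear molecule, 3 cuts → 4 fragments:
  1–27 → 27 bp
  28–83 → 56 bp
  84–89 → 6 bp
  90–120 → 31 bp
Sorted largest to smallest: 56, 31, 27, 6 bp.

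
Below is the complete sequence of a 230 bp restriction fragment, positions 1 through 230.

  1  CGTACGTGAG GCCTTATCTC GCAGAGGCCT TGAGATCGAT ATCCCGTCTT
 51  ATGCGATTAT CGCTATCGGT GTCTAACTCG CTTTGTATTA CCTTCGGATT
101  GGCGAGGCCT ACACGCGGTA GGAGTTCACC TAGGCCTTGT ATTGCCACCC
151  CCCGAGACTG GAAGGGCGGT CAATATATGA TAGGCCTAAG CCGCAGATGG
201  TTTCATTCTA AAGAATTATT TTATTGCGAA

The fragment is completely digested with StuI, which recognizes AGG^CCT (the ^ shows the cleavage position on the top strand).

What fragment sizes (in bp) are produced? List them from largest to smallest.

StuI sites (AGGCCT) start at positions 9, 25, 105, 132, 182.
StuI cuts after base 3 of each site, so after positions 11, 27, 107, 134, 184.
Linear molecule, 5 cuts → 6 fragments:
  1–11 → 11 bp
  12–27 → 16 bp
  28–107 → 80 bp
  108–134 → 27 bp
  135–184 → 50 bp
  185–230 → 46 bp
Sorted largest to smallest: 80, 50, 46, 27, 16, 11 bp.

80, 50, 46, 27, 16, 11 bp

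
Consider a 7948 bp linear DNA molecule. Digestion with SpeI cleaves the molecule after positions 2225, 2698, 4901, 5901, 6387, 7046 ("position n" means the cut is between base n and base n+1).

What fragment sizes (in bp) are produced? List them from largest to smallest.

Linear molecule, 6 cuts → 7 fragments:
  2225 − 0 = 2225 bp
  2698 − 2225 = 473 bp
  4901 − 2698 = 2203 bp
  5901 − 4901 = 1000 bp
  6387 − 5901 = 486 bp
  7046 − 6387 = 659 bp
  7948 − 7046 = 902 bp
Sorted largest to smallest: 2225, 2203, 1000, 902, 659, 486, 473 bp.

2225, 2203, 1000, 902, 659, 486, 473 bp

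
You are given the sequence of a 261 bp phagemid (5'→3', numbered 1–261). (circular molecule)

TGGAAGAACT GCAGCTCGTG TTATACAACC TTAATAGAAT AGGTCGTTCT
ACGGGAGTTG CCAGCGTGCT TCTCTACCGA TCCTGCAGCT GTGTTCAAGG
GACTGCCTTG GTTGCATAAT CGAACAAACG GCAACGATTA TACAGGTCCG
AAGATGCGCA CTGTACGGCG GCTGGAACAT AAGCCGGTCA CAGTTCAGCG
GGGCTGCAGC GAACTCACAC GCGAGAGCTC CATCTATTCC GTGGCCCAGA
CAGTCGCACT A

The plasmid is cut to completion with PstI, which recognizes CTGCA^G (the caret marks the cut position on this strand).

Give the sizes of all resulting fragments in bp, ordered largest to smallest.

121, 74, 66 bp

PstI sites (CTGCAG) start at positions 9, 83, 204.
PstI cuts after base 5 of each site (before the last base), so after positions 13, 87, 208.
Circular molecule, 3 cuts → 3 fragments:
  14–87 → 74 bp
  88–208 → 121 bp
  209–261 then 1–13 → 53 + 13 = 66 bp
Sorted largest to smallest: 121, 74, 66 bp.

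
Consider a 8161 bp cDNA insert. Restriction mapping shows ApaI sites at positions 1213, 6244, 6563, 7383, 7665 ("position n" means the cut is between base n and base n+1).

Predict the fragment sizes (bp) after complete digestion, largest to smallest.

Linear molecule, 5 cuts → 6 fragments:
  1213 − 0 = 1213 bp
  6244 − 1213 = 5031 bp
  6563 − 6244 = 319 bp
  7383 − 6563 = 820 bp
  7665 − 7383 = 282 bp
  8161 − 7665 = 496 bp
Sorted largest to smallest: 5031, 1213, 820, 496, 319, 282 bp.

5031, 1213, 820, 496, 319, 282 bp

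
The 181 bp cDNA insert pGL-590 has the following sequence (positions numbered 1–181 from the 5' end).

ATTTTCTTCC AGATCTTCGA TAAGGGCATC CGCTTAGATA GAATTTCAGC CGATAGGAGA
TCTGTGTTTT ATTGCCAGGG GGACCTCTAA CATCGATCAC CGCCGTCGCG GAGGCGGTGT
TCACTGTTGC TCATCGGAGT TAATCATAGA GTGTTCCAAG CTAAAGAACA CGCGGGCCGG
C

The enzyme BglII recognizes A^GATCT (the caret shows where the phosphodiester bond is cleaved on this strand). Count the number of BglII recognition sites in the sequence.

AGATCT occurs starting at positions 11, 58.
BglII cuts at 2 sites.

2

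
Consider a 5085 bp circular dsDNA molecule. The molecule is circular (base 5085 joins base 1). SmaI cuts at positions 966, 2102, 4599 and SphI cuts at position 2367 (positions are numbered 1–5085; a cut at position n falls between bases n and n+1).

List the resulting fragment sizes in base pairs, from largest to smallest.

Combined cut positions (sorted): 966, 2102, 2367, 4599.
Circular molecule, 4 cuts → 4 fragments:
  2102 − 966 = 1136 bp
  2367 − 2102 = 265 bp
  4599 − 2367 = 2232 bp
  wrap: 5085 − 4599 + 966 = 1452 bp
Sorted largest to smallest: 2232, 1452, 1136, 265 bp.

2232, 1452, 1136, 265 bp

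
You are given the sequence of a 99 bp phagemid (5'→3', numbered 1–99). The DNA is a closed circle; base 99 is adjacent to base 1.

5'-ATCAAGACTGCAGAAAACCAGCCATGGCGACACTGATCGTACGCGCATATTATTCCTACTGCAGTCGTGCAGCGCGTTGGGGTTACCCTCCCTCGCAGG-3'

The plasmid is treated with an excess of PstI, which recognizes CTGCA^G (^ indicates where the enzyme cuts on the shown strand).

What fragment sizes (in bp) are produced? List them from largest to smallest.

PstI sites (CTGCAG) start at positions 8, 59.
PstI cuts after base 5 of each site (before the last base), so after positions 12, 63.
Circular molecule, 2 cuts → 2 fragments:
  13–63 → 51 bp
  64–99 then 1–12 → 36 + 12 = 48 bp
Sorted largest to smallest: 51, 48 bp.

51, 48 bp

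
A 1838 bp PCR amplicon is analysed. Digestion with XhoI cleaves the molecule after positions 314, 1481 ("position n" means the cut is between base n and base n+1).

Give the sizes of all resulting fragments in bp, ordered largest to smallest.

Linear molecule, 2 cuts → 3 fragments:
  314 − 0 = 314 bp
  1481 − 314 = 1167 bp
  1838 − 1481 = 357 bp
Sorted largest to smallest: 1167, 357, 314 bp.

1167, 357, 314 bp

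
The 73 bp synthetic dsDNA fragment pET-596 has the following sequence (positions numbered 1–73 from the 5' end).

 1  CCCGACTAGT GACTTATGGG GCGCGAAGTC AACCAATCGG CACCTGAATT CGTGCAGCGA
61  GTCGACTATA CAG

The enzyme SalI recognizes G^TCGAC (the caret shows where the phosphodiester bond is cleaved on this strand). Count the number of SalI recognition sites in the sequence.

GTCGAC occurs starting at position 61.
SalI cuts at 1 site.

1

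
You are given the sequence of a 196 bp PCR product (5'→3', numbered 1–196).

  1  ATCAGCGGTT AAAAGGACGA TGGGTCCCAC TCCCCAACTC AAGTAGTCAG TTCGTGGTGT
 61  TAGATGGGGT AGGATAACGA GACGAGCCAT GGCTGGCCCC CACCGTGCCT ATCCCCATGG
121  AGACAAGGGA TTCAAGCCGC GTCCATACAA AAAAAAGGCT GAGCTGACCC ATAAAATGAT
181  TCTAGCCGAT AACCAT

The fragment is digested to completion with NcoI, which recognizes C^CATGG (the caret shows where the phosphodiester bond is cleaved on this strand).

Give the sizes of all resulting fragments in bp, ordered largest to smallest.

NcoI sites (CCATGG) start at positions 87, 115.
NcoI cuts after the first base of each site, so after positions 87, 115.
Linear molecule, 2 cuts → 3 fragments:
  1–87 → 87 bp
  88–115 → 28 bp
  116–196 → 81 bp
Sorted largest to smallest: 87, 81, 28 bp.

87, 81, 28 bp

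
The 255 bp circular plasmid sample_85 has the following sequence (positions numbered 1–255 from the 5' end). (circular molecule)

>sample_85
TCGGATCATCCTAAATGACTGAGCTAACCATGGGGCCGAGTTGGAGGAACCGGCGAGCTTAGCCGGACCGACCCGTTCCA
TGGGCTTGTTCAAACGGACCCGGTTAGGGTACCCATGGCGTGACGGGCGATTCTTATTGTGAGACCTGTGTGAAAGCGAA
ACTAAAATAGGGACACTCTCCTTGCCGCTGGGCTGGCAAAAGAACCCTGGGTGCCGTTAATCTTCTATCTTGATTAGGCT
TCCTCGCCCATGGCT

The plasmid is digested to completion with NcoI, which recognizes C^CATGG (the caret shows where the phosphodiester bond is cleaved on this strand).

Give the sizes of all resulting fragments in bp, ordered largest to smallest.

NcoI sites (CCATGG) start at positions 28, 78, 113, 248.
NcoI cuts after the first base of each site, so after positions 28, 78, 113, 248.
Circular molecule, 4 cuts → 4 fragments:
  29–78 → 50 bp
  79–113 → 35 bp
  114–248 → 135 bp
  249–255 then 1–28 → 7 + 28 = 35 bp
Sorted largest to smallest: 135, 50, 35, 35 bp.

135, 50, 35, 35 bp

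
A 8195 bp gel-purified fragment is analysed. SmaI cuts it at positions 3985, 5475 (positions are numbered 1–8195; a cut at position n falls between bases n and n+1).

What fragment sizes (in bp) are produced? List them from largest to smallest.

3985, 2720, 1490 bp

Linear molecule, 2 cuts → 3 fragments:
  3985 − 0 = 3985 bp
  5475 − 3985 = 1490 bp
  8195 − 5475 = 2720 bp
Sorted largest to smallest: 3985, 2720, 1490 bp.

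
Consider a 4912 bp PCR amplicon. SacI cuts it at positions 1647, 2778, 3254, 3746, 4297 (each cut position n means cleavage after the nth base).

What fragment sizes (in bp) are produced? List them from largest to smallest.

1647, 1131, 615, 551, 492, 476 bp

Linear molecule, 5 cuts → 6 fragments:
  1647 − 0 = 1647 bp
  2778 − 1647 = 1131 bp
  3254 − 2778 = 476 bp
  3746 − 3254 = 492 bp
  4297 − 3746 = 551 bp
  4912 − 4297 = 615 bp
Sorted largest to smallest: 1647, 1131, 615, 551, 492, 476 bp.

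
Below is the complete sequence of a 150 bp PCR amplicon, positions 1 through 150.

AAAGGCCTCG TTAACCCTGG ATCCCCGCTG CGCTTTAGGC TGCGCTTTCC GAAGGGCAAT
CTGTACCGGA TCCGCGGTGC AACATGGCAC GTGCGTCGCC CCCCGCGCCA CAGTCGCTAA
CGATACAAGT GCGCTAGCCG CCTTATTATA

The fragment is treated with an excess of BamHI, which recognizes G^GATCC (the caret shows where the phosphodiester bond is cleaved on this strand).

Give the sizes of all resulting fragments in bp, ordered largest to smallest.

BamHI sites (GGATCC) start at positions 19, 68.
BamHI cuts after the first base of each site, so after positions 19, 68.
Linear molecule, 2 cuts → 3 fragments:
  1–19 → 19 bp
  20–68 → 49 bp
  69–150 → 82 bp
Sorted largest to smallest: 82, 49, 19 bp.

82, 49, 19 bp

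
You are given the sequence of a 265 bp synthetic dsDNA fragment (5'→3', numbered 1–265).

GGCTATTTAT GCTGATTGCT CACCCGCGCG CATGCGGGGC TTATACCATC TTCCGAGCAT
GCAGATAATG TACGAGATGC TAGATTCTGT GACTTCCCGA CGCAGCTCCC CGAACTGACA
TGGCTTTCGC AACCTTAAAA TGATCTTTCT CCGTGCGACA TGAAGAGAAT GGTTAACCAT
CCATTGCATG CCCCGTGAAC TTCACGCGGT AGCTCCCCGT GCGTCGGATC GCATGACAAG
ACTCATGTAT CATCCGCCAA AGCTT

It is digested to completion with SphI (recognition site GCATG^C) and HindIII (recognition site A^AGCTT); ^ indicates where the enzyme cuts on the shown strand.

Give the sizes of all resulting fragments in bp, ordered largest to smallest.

129, 70, 34, 27, 5 bp

SphI sites (GCATGC) start at positions 30, 57, 186.
SphI cuts after base 5 of each site (before the last base), so after positions 34, 61, 190.
The HindIII site (AAGCTT) starts at position 260.
HindIII cuts after the first base of each site, so after position 260.
Combined cut positions: 34, 61, 190, 260.
Linear molecule, 4 cuts → 5 fragments:
  1–34 → 34 bp
  35–61 → 27 bp
  62–190 → 129 bp
  191–260 → 70 bp
  261–265 → 5 bp
Sorted largest to smallest: 129, 70, 34, 27, 5 bp.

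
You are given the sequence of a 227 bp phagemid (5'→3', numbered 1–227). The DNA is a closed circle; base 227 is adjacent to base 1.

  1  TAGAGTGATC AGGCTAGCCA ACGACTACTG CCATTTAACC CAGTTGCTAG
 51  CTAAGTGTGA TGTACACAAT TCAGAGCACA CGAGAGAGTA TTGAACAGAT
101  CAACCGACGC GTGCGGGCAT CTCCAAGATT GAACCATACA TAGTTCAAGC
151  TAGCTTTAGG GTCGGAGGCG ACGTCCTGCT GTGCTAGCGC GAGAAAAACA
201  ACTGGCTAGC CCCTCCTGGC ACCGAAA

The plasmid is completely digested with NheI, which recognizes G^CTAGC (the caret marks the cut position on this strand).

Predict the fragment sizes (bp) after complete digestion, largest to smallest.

NheI sites (GCTAGC) start at positions 13, 46, 149, 183, 205.
NheI cuts after the first base of each site, so after positions 13, 46, 149, 183, 205.
Circular molecule, 5 cuts → 5 fragments:
  14–46 → 33 bp
  47–149 → 103 bp
  150–183 → 34 bp
  184–205 → 22 bp
  206–227 then 1–13 → 22 + 13 = 35 bp
Sorted largest to smallest: 103, 35, 34, 33, 22 bp.

103, 35, 34, 33, 22 bp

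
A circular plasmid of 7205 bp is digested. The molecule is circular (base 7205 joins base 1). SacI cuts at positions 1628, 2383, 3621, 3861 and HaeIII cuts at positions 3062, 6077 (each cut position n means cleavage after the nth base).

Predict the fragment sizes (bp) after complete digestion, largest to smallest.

2756, 2216, 755, 679, 559, 240 bp

Combined cut positions (sorted): 1628, 2383, 3062, 3621, 3861, 6077.
Circular molecule, 6 cuts → 6 fragments:
  2383 − 1628 = 755 bp
  3062 − 2383 = 679 bp
  3621 − 3062 = 559 bp
  3861 − 3621 = 240 bp
  6077 − 3861 = 2216 bp
  wrap: 7205 − 6077 + 1628 = 2756 bp
Sorted largest to smallest: 2756, 2216, 755, 679, 559, 240 bp.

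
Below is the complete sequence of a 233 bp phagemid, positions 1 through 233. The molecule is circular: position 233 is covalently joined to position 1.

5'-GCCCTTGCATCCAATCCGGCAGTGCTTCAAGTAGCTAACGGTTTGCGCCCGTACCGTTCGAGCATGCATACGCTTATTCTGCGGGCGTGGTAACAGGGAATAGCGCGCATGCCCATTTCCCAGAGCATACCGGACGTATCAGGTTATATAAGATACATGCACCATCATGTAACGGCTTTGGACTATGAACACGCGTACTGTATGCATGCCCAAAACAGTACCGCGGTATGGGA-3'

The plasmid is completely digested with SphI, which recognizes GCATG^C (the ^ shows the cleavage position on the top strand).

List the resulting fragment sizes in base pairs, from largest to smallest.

SphI sites (GCATGC) start at positions 62, 107, 204.
SphI cuts after base 5 of each site (before the last base), so after positions 66, 111, 208.
Circular molecule, 3 cuts → 3 fragments:
  67–111 → 45 bp
  112–208 → 97 bp
  209–233 then 1–66 → 25 + 66 = 91 bp
Sorted largest to smallest: 97, 91, 45 bp.

97, 91, 45 bp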